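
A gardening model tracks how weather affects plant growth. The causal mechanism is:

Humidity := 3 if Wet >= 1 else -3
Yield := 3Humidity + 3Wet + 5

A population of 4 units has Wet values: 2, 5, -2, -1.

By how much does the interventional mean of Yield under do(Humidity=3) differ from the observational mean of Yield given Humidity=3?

do(Humidity=3) breaks Humidity's dependence on Wet. With Humidity=3 fixed, Yield across the units is 20, 29, 8, 11, mean 17.
Conditioning on Humidity=3 selects the 2 unit(s) with Wet ∈ {2, 5}. Their Yield values: 20, 29. Mean = 24.5.
Difference = 17 − 24.5 = -7.5.

-7.5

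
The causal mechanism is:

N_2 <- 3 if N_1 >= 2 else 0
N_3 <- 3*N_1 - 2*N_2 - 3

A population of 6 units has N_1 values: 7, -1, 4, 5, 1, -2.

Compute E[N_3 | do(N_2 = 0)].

The intervention sets N_2=0 in all 6 units regardless of N_1. Recomputing N_3 per unit gives 18, -6, 9, 12, 0, -9; average 4.

4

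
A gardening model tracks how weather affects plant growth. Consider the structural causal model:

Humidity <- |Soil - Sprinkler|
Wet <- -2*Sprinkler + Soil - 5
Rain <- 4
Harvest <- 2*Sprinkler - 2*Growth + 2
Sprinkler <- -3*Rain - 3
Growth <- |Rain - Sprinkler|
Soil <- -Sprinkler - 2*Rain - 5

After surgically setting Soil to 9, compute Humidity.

24

The intervention breaks the incoming arrows to Soil: Soil <- -Sprinkler - 2*Rain - 5 no longer applies, and Soil = 9.
Sprinkler = -3*Rain - 3  [with Rain=4]  = -15
Humidity = |Soil - Sprinkler|  [with Soil=9, Sprinkler=-15]  = 24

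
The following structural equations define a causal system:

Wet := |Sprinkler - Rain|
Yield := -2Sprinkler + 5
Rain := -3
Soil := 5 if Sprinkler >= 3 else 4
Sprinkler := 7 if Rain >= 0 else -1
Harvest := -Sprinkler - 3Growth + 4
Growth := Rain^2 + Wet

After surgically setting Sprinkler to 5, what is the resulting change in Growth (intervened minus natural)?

do(Sprinkler=5) replaces the equation Sprinkler := 7 if Rain >= 0 else -1 with the constant Sprinkler = 5.
Wet = |Sprinkler - Rain|  [with Sprinkler=5, Rain=-3]  = 8
Growth = Rain^2 + Wet  [with Rain=-3, Wet=8]  = 17
Without intervention: Sprinkler = 7 if Rain >= 0 else -1  [with Rain=-3]  = -1; Wet = |Sprinkler - Rain|  [with Sprinkler=-1, Rain=-3]  = 2; Growth = Rain^2 + Wet  [with Rain=-3, Wet=2]  = 11.
Change = 17 − 11 = 6.

6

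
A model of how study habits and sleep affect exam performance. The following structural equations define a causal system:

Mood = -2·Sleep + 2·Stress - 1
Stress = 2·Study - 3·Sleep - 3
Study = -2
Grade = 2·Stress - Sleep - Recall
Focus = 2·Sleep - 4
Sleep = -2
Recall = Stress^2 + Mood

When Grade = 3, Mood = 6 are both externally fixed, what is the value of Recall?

Setting Grade = 3, Mood = 6 by intervention discards those variables' equations.
Stress = 2·Study - 3·Sleep - 3  [with Study=-2, Sleep=-2]  = -1
Recall = Stress^2 + Mood  [with Stress=-1, Mood=6]  = 7

7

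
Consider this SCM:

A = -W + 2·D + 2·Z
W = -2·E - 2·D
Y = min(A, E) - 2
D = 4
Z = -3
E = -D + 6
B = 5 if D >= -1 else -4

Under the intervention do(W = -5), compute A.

Intervening sets W = -5 and removes its equation (W = -2·E - 2·D).
A = -W + 2·D + 2·Z  [with W=-5, D=4, Z=-3]  = 7

7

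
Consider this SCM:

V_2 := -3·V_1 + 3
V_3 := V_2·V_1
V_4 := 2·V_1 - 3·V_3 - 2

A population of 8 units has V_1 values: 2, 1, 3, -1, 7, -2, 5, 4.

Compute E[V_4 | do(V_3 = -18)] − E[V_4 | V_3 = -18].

3.75

Every unit gets V_3=-18 under the intervention. V_4 values become 56, 54, 58, 50, 66, 48, 62, 60; E[V_4|do(V_3=-18)] = 56.75.
Conditioning on V_3=-18 selects the 2 unit(s) with V_1 ∈ {3, -2}. Their V_4 values: 58, 48. Mean = 53.
Difference = 56.75 − 53 = 3.75.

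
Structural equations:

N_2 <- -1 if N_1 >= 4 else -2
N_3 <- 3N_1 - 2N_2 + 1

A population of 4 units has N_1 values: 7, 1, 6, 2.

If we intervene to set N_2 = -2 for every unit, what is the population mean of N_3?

Every unit gets N_2=-2 under the intervention. N_3 values become 26, 8, 23, 11; E[N_3|do(N_2=-2)] = 17.

17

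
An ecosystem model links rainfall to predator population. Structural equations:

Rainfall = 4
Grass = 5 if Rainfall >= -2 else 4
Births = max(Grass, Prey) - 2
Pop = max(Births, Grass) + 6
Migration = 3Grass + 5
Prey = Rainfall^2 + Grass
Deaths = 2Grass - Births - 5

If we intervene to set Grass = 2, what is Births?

Under do(Grass=2), the mechanism Grass = 5 if Rainfall >= -2 else 4 is discarded; Grass is fixed at 2.
Prey = Rainfall^2 + Grass  [with Rainfall=4, Grass=2]  = 18
Births = max(Grass, Prey) - 2  [with Grass=2, Prey=18]  = 16

16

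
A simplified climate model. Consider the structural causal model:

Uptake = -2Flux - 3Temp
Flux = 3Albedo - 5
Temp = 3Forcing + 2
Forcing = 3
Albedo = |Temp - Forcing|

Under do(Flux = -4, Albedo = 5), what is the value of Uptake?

-25

The joint intervention fixes Flux = -4, Albedo = 5, removing each variable's own equation.
Temp = 3Forcing + 2  [with Forcing=3]  = 11
Uptake = -2Flux - 3Temp  [with Flux=-4, Temp=11]  = -25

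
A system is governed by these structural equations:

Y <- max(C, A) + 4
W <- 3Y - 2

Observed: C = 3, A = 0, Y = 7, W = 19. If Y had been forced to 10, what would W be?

The intervention breaks the incoming arrows to Y: Y <- max(C, A) + 4 no longer applies, and Y = 10.
W = 3Y - 2  [with Y=10]  = 28

28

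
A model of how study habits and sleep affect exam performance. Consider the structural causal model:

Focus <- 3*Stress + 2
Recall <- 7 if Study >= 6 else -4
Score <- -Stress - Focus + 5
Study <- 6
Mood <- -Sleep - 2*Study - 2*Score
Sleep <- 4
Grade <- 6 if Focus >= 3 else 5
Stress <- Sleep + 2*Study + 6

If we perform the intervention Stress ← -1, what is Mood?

-30

The intervention breaks the incoming arrows to Stress: Stress <- Sleep + 2*Study + 6 no longer applies, and Stress = -1.
Focus = 3*Stress + 2  [with Stress=-1]  = -1
Score = -Stress - Focus + 5  [with Stress=-1, Focus=-1]  = 7
Mood = -Sleep - 2*Study - 2*Score  [with Sleep=4, Study=6, Score=7]  = -30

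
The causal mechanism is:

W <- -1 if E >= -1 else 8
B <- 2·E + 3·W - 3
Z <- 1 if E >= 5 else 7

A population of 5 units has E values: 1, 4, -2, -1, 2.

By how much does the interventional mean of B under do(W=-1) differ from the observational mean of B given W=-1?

-1.4

do(W=-1) breaks W's dependence on E. With W=-1 fixed, B across the units is -4, 2, -10, -8, -2, mean -4.4.
E[B|W=-1] averages over only the 4 units with W=-1 (E = 1, 4, -1, 2): B = -4, 2, -8, -2, mean -3.
Difference = -4.4 − (-3) = -1.4.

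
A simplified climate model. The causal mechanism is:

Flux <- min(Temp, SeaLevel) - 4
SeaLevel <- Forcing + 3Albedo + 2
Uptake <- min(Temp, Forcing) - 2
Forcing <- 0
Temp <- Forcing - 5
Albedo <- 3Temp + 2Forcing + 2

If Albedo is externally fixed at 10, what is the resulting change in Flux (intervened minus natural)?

do(Albedo=10) replaces the equation Albedo <- 3Temp + 2Forcing + 2 with the constant Albedo = 10.
Temp = Forcing - 5  [with Forcing=0]  = -5
SeaLevel = Forcing + 3Albedo + 2  [with Forcing=0, Albedo=10]  = 32
Flux = min(Temp, SeaLevel) - 4  [with Temp=-5, SeaLevel=32]  = -9
Without intervention: Temp = Forcing - 5  [with Forcing=0]  = -5; Albedo = 3Temp + 2Forcing + 2  [with Temp=-5, Forcing=0]  = -13; SeaLevel = Forcing + 3Albedo + 2  [with Forcing=0, Albedo=-13]  = -37; Flux = min(Temp, SeaLevel) - 4  [with Temp=-5, SeaLevel=-37]  = -41.
Change = -9 − (-41) = 32.

32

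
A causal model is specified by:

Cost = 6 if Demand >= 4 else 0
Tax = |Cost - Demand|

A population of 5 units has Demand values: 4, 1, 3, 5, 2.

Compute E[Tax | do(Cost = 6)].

3

The intervention sets Cost=6 in all 5 units regardless of Demand. Recomputing Tax per unit gives 2, 5, 3, 1, 4; average 3.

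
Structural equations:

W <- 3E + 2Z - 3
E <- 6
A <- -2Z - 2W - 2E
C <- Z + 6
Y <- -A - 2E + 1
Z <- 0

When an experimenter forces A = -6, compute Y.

-5

Intervening sets A = -6 and removes its equation (A <- -2Z - 2W - 2E).
Y = -A - 2E + 1  [with A=-6, E=6]  = -5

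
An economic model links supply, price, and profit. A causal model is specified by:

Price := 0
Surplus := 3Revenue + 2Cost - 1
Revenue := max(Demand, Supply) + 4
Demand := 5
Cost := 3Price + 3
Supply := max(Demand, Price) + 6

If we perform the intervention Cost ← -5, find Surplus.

34

Under do(Cost=-5), the mechanism Cost := 3Price + 3 is discarded; Cost is fixed at -5.
Supply = max(Demand, Price) + 6  [with Demand=5, Price=0]  = 11
Revenue = max(Demand, Supply) + 4  [with Demand=5, Supply=11]  = 15
Surplus = 3Revenue + 2Cost - 1  [with Revenue=15, Cost=-5]  = 34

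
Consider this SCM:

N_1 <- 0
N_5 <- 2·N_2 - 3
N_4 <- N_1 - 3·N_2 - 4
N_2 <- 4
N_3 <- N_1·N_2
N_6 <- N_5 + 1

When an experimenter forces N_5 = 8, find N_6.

The intervention breaks the incoming arrows to N_5: N_5 <- 2·N_2 - 3 no longer applies, and N_5 = 8.
N_6 = N_5 + 1  [with N_5=8]  = 9

9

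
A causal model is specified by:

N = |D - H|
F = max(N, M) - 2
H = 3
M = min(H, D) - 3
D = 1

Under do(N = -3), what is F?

-4

do(N=-3) replaces the equation N = |D - H| with the constant N = -3.
M = min(H, D) - 3  [with H=3, D=1]  = -2
F = max(N, M) - 2  [with N=-3, M=-2]  = -4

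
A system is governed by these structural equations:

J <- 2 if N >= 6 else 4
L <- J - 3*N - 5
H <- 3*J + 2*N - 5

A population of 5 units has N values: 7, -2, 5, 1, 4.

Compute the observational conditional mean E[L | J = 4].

Conditioning on J=4 selects the 4 unit(s) with N ∈ {-2, 5, 1, 4}. Their L values: 5, -16, -4, -13. Mean = -7.

-7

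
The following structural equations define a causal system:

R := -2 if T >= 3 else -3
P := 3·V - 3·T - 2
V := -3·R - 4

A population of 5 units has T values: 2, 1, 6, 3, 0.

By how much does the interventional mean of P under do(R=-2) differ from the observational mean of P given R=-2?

6.3

Under do(R=-2), R's equation is replaced by R=-2 for every unit. Per-unit P: -2, 1, -14, -5, 4. Mean = -3.2.
Conditioning on R=-2 selects the 2 unit(s) with T ∈ {6, 3}. Their P values: -14, -5. Mean = -9.5.
Difference = -3.2 − (-9.5) = 6.3.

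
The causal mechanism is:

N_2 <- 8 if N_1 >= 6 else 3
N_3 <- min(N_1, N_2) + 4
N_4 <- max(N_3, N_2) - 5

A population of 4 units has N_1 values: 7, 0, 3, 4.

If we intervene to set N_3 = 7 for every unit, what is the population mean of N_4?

do(N_3=7) breaks N_3's dependence on N_1. With N_3=7 fixed, N_4 across the units is 3, 2, 2, 2, mean 2.25.

2.25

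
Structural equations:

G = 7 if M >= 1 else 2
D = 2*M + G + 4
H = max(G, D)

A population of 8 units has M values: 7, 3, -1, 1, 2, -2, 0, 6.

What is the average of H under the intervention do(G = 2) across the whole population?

10

Every unit gets G=2 under the intervention. H values become 20, 12, 4, 8, 10, 2, 6, 18; E[H|do(G=2)] = 10.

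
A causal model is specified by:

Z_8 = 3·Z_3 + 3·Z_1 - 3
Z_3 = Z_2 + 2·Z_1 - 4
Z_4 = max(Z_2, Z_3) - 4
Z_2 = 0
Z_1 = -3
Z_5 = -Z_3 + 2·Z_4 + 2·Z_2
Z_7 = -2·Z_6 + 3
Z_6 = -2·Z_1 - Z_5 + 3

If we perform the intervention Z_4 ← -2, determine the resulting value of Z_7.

The intervention breaks the incoming arrows to Z_4: Z_4 = max(Z_2, Z_3) - 4 no longer applies, and Z_4 = -2.
Z_3 = Z_2 + 2·Z_1 - 4  [with Z_2=0, Z_1=-3]  = -10
Z_5 = -Z_3 + 2·Z_4 + 2·Z_2  [with Z_3=-10, Z_4=-2, Z_2=0]  = 6
Z_6 = -2·Z_1 - Z_5 + 3  [with Z_1=-3, Z_5=6]  = 3
Z_7 = -2·Z_6 + 3  [with Z_6=3]  = -3

-3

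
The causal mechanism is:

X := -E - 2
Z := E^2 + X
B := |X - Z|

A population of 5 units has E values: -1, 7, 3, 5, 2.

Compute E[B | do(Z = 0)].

5.2

do(Z=0) breaks Z's dependence on E. With Z=0 fixed, B across the units is 1, 9, 5, 7, 4, mean 5.2.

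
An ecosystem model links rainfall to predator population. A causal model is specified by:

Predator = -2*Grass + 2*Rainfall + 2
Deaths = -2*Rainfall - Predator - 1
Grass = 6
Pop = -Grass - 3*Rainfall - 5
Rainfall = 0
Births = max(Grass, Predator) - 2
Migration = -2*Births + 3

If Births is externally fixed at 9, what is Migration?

Under do(Births=9), the mechanism Births = max(Grass, Predator) - 2 is discarded; Births is fixed at 9.
Migration = -2*Births + 3  [with Births=9]  = -15

-15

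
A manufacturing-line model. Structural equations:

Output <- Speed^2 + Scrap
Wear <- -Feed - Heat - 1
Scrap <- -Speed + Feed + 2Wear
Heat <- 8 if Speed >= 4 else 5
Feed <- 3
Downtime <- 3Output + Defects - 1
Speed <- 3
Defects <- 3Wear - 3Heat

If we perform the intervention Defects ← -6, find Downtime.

do(Defects=-6) replaces the equation Defects <- 3Wear - 3Heat with the constant Defects = -6.
Heat = 8 if Speed >= 4 else 5  [with Speed=3]  = 5
Wear = -Feed - Heat - 1  [with Feed=3, Heat=5]  = -9
Scrap = -Speed + Feed + 2Wear  [with Speed=3, Feed=3, Wear=-9]  = -18
Output = Speed^2 + Scrap  [with Speed=3, Scrap=-18]  = -9
Downtime = 3Output + Defects - 1  [with Output=-9, Defects=-6]  = -34

-34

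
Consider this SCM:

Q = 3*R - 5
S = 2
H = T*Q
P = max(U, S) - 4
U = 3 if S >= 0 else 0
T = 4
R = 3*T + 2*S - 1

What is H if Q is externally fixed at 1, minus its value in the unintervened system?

-156

Under do(Q=1), the mechanism Q = 3*R - 5 is discarded; Q is fixed at 1.
H = T*Q  [with T=4, Q=1]  = 4
Without intervention: R = 3*T + 2*S - 1  [with T=4, S=2]  = 15; Q = 3*R - 5  [with R=15]  = 40; H = T*Q  [with T=4, Q=40]  = 160.
Change = 4 − 160 = -156.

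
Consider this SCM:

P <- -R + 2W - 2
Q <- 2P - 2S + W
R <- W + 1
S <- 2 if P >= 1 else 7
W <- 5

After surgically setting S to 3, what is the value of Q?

Intervening sets S = 3 and removes its equation (S <- 2 if P >= 1 else 7).
R = W + 1  [with W=5]  = 6
P = -R + 2W - 2  [with R=6, W=5]  = 2
Q = 2P - 2S + W  [with P=2, S=3, W=5]  = 3

3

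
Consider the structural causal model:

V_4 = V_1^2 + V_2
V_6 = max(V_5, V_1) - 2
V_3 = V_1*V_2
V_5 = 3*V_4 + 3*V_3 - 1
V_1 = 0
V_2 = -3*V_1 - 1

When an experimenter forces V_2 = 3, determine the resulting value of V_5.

8

do(V_2=3) replaces the equation V_2 = -3*V_1 - 1 with the constant V_2 = 3.
V_3 = V_1*V_2  [with V_1=0, V_2=3]  = 0
V_4 = V_1^2 + V_2  [with V_1=0, V_2=3]  = 3
V_5 = 3*V_4 + 3*V_3 - 1  [with V_4=3, V_3=0]  = 8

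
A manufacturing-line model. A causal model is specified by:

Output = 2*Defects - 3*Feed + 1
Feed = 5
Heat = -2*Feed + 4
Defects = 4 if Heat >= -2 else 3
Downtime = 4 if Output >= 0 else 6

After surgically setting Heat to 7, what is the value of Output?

Under do(Heat=7), the mechanism Heat = -2*Feed + 4 is discarded; Heat is fixed at 7.
Defects = 4 if Heat >= -2 else 3  [with Heat=7]  = 4
Output = 2*Defects - 3*Feed + 1  [with Defects=4, Feed=5]  = -6

-6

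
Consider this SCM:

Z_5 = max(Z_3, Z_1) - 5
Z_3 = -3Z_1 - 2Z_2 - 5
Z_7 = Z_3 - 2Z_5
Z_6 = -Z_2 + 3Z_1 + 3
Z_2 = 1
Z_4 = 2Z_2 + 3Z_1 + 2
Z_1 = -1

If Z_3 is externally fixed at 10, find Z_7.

0

The intervention breaks the incoming arrows to Z_3: Z_3 = -3Z_1 - 2Z_2 - 5 no longer applies, and Z_3 = 10.
Z_5 = max(Z_3, Z_1) - 5  [with Z_3=10, Z_1=-1]  = 5
Z_7 = Z_3 - 2Z_5  [with Z_3=10, Z_5=5]  = 0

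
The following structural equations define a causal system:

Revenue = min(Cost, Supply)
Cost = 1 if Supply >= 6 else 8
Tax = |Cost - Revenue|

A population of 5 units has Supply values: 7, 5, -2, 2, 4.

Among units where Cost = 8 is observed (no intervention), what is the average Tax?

E[Tax|Cost=8] averages over only the 4 units with Cost=8 (Supply = 5, -2, 2, 4): Tax = 3, 10, 6, 4, mean 5.75.

5.75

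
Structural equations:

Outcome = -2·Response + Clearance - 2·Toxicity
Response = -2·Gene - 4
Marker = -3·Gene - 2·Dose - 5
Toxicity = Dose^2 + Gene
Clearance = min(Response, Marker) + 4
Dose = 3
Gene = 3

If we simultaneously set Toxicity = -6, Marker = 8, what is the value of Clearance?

-6

The joint intervention fixes Toxicity = -6, Marker = 8, removing each variable's own equation.
Response = -2·Gene - 4  [with Gene=3]  = -10
Clearance = min(Response, Marker) + 4  [with Response=-10, Marker=8]  = -6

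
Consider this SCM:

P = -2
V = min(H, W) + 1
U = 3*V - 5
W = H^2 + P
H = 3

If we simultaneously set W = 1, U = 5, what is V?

2

The joint intervention fixes W = 1, U = 5, removing each variable's own equation.
V = min(H, W) + 1  [with H=3, W=1]  = 2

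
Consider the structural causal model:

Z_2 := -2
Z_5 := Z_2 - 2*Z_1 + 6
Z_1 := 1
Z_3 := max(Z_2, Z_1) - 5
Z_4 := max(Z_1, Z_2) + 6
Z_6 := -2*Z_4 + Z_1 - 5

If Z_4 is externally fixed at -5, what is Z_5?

2

Intervening sets Z_4 = -5 and removes its equation (Z_4 := max(Z_1, Z_2) + 6).
No directed path runs from Z_4 to Z_5, so Z_5 keeps its natural value.
Z_5 = Z_2 - 2*Z_1 + 6  [with Z_2=-2, Z_1=1]  = 2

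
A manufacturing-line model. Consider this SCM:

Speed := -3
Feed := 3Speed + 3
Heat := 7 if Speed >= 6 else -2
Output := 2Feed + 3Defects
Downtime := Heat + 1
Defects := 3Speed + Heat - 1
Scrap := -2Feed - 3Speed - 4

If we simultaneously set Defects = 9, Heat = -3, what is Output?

15

The joint intervention fixes Defects = 9, Heat = -3, removing each variable's own equation.
Feed = 3Speed + 3  [with Speed=-3]  = -6
Output = 2Feed + 3Defects  [with Feed=-6, Defects=9]  = 15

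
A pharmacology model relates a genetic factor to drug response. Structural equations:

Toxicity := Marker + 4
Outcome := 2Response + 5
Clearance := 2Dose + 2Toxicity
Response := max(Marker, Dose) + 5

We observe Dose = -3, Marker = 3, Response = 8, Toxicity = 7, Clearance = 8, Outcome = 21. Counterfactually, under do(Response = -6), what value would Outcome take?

-7

The intervention breaks the incoming arrows to Response: Response := max(Marker, Dose) + 5 no longer applies, and Response = -6.
Outcome = 2Response + 5  [with Response=-6]  = -7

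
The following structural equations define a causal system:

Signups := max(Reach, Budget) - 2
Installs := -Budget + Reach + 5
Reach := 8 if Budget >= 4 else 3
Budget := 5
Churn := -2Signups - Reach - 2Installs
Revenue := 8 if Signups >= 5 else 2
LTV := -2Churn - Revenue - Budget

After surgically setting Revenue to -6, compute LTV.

Intervening sets Revenue = -6 and removes its equation (Revenue := 8 if Signups >= 5 else 2).
Reach = 8 if Budget >= 4 else 3  [with Budget=5]  = 8
Installs = -Budget + Reach + 5  [with Budget=5, Reach=8]  = 8
Signups = max(Reach, Budget) - 2  [with Reach=8, Budget=5]  = 6
Churn = -2Signups - Reach - 2Installs  [with Signups=6, Reach=8, Installs=8]  = -36
LTV = -2Churn - Revenue - Budget  [with Churn=-36, Revenue=-6, Budget=5]  = 73

73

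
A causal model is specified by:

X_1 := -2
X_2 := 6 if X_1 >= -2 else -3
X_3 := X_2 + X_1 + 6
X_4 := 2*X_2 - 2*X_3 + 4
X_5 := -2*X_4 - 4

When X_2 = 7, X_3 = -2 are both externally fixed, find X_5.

Under do(X_2 = 7, X_3 = -2), each intervened variable's structural equation is replaced by its fixed value.
X_4 = 2*X_2 - 2*X_3 + 4  [with X_2=7, X_3=-2]  = 22
X_5 = -2*X_4 - 4  [with X_4=22]  = -48

-48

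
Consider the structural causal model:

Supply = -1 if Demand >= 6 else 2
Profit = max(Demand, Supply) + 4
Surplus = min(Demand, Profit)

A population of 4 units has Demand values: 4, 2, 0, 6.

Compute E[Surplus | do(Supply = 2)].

Every unit gets Supply=2 under the intervention. Surplus values become 4, 2, 0, 6; E[Surplus|do(Supply=2)] = 3.

3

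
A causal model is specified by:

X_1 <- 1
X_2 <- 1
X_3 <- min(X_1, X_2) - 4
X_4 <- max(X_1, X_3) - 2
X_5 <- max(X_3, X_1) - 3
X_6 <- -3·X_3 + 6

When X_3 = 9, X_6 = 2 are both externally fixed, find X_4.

7

Setting X_3 = 9, X_6 = 2 by intervention discards those variables' equations.
X_4 = max(X_1, X_3) - 2  [with X_1=1, X_3=9]  = 7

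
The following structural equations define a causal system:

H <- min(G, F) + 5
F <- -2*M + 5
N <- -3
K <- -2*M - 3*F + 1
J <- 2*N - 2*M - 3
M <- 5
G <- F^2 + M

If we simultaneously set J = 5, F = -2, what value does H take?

3

The joint intervention fixes J = 5, F = -2, removing each variable's own equation.
G = F^2 + M  [with F=-2, M=5]  = 9
H = min(G, F) + 5  [with G=9, F=-2]  = 3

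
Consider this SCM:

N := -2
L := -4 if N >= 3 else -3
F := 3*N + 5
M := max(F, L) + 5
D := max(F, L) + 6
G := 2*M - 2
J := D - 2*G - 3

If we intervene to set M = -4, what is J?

22

The intervention breaks the incoming arrows to M: M := max(F, L) + 5 no longer applies, and M = -4.
L = -4 if N >= 3 else -3  [with N=-2]  = -3
F = 3*N + 5  [with N=-2]  = -1
D = max(F, L) + 6  [with F=-1, L=-3]  = 5
G = 2*M - 2  [with M=-4]  = -10
J = D - 2*G - 3  [with D=5, G=-10]  = 22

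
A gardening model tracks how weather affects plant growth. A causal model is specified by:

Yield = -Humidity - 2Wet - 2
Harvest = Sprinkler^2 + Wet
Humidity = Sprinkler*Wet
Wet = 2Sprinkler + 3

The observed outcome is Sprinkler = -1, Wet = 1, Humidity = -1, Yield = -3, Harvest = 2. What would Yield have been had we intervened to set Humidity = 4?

The intervention breaks the incoming arrows to Humidity: Humidity = Sprinkler*Wet no longer applies, and Humidity = 4.
Wet = 2Sprinkler + 3  [with Sprinkler=-1]  = 1
Yield = -Humidity - 2Wet - 2  [with Humidity=4, Wet=1]  = -8

-8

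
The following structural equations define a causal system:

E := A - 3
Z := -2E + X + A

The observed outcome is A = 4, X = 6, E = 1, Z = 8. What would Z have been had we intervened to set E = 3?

4

The intervention breaks the incoming arrows to E: E := A - 3 no longer applies, and E = 3.
Z = -2E + X + A  [with E=3, X=6, A=4]  = 4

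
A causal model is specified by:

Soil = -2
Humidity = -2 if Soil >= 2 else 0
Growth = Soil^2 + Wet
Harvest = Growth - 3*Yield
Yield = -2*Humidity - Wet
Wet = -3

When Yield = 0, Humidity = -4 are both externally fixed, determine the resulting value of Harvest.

1

Setting Yield = 0, Humidity = -4 by intervention discards those variables' equations.
Growth = Soil^2 + Wet  [with Soil=-2, Wet=-3]  = 1
Harvest = Growth - 3*Yield  [with Growth=1, Yield=0]  = 1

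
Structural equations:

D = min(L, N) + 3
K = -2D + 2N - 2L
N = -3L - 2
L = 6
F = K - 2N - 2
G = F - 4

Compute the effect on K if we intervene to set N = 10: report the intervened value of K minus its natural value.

Under do(N=10), the mechanism N = -3L - 2 is discarded; N is fixed at 10.
D = min(L, N) + 3  [with L=6, N=10]  = 9
K = -2D + 2N - 2L  [with D=9, N=10, L=6]  = -10
Without intervention: N = -3L - 2  [with L=6]  = -20; D = min(L, N) + 3  [with L=6, N=-20]  = -17; K = -2D + 2N - 2L  [with D=-17, N=-20, L=6]  = -18.
Change = -10 − (-18) = 8.

8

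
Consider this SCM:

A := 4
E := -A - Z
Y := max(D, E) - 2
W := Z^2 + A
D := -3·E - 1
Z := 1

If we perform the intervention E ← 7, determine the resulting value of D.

The intervention breaks the incoming arrows to E: E := -A - Z no longer applies, and E = 7.
D = -3·E - 1  [with E=7]  = -22

-22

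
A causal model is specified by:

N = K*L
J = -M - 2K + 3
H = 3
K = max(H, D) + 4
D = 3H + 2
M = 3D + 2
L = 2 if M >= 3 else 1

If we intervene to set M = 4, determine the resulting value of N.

30

The intervention breaks the incoming arrows to M: M = 3D + 2 no longer applies, and M = 4.
D = 3H + 2  [with H=3]  = 11
K = max(H, D) + 4  [with H=3, D=11]  = 15
L = 2 if M >= 3 else 1  [with M=4]  = 2
N = K*L  [with K=15, L=2]  = 30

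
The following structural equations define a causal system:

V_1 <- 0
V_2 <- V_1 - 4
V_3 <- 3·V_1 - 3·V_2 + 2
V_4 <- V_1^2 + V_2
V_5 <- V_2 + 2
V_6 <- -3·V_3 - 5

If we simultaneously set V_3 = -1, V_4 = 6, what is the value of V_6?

Setting V_3 = -1, V_4 = 6 by intervention discards those variables' equations.
V_6 = -3·V_3 - 5  [with V_3=-1]  = -2

-2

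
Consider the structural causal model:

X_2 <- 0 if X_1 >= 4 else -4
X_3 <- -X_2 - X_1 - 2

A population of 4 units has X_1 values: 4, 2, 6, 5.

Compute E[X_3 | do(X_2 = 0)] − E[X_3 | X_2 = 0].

0.75

Every unit gets X_2=0 under the intervention. X_3 values become -6, -4, -8, -7; E[X_3|do(X_2=0)] = -6.25.
Conditioning on X_2=0 selects the 3 unit(s) with X_1 ∈ {4, 6, 5}. Their X_3 values: -6, -8, -7. Mean = -7.
Difference = -6.25 − (-7) = 0.75.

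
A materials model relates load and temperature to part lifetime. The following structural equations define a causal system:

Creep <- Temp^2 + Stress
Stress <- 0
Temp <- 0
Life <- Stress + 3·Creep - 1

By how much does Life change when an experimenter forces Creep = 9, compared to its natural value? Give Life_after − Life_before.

27

The intervention breaks the incoming arrows to Creep: Creep <- Temp^2 + Stress no longer applies, and Creep = 9.
Life = Stress + 3·Creep - 1  [with Stress=0, Creep=9]  = 26
Without intervention: Creep = Temp^2 + Stress  [with Temp=0, Stress=0]  = 0; Life = Stress + 3·Creep - 1  [with Stress=0, Creep=0]  = -1.
Change = 26 − (-1) = 27.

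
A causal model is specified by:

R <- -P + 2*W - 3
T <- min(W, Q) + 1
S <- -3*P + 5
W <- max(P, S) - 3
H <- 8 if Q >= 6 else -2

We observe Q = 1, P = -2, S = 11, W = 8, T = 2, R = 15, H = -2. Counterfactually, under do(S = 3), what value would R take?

The intervention breaks the incoming arrows to S: S <- -3*P + 5 no longer applies, and S = 3.
W = max(P, S) - 3  [with P=-2, S=3]  = 0
R = -P + 2*W - 3  [with P=-2, W=0]  = -1

-1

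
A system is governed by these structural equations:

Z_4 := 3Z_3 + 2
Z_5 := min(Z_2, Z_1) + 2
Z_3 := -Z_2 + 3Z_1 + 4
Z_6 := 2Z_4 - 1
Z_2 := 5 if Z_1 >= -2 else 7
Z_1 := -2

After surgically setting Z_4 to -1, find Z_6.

Under do(Z_4=-1), the mechanism Z_4 := 3Z_3 + 2 is discarded; Z_4 is fixed at -1.
Z_6 = 2Z_4 - 1  [with Z_4=-1]  = -3

-3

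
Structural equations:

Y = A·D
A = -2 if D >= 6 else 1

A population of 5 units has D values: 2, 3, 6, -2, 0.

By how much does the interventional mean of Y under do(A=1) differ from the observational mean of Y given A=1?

The intervention sets A=1 in all 5 units regardless of D. Recomputing Y per unit gives 2, 3, 6, -2, 0; average 1.8.
E[Y|A=1] averages over only the 4 units with A=1 (D = 2, 3, -2, 0): Y = 2, 3, -2, 0, mean 0.75.
Difference = 1.8 − 0.75 = 1.05.

1.05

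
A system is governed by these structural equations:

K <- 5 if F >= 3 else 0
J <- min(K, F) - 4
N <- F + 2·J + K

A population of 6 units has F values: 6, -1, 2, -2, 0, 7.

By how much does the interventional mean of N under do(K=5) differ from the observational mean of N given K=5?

-11.5

Under do(K=5), K's equation is replaced by K=5 for every unit. Per-unit N: 13, -6, 3, -9, -3, 14. Mean = 2.
Observing K=5 restricts to units where K's equation naturally yields 5: F ∈ {6, 7}. In that subpopulation N = 13, 14, mean 13.5.
Difference = 2 − 13.5 = -11.5.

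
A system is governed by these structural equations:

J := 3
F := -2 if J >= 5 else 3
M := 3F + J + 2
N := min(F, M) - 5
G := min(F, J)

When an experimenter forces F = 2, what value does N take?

-3

Under do(F=2), the mechanism F := -2 if J >= 5 else 3 is discarded; F is fixed at 2.
M = 3F + J + 2  [with F=2, J=3]  = 11
N = min(F, M) - 5  [with F=2, M=11]  = -3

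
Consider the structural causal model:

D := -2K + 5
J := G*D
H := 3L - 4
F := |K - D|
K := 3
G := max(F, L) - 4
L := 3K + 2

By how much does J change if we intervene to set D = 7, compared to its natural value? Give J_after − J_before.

The intervention breaks the incoming arrows to D: D := -2K + 5 no longer applies, and D = 7.
L = 3K + 2  [with K=3]  = 11
F = |K - D|  [with K=3, D=7]  = 4
G = max(F, L) - 4  [with F=4, L=11]  = 7
J = G*D  [with G=7, D=7]  = 49
Without intervention: L = 3K + 2  [with K=3]  = 11; D = -2K + 5  [with K=3]  = -1; F = |K - D|  [with K=3, D=-1]  = 4; G = max(F, L) - 4  [with F=4, L=11]  = 7; J = G*D  [with G=7, D=-1]  = -7.
Change = 49 − (-7) = 56.

56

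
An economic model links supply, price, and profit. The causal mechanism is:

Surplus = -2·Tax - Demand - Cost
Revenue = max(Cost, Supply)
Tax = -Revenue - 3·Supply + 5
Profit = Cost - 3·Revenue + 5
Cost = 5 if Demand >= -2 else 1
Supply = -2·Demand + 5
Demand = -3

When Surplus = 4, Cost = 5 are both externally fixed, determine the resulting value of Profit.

Setting Surplus = 4, Cost = 5 by intervention discards those variables' equations.
Supply = -2·Demand + 5  [with Demand=-3]  = 11
Revenue = max(Cost, Supply)  [with Cost=5, Supply=11]  = 11
Profit = Cost - 3·Revenue + 5  [with Cost=5, Revenue=11]  = -23

-23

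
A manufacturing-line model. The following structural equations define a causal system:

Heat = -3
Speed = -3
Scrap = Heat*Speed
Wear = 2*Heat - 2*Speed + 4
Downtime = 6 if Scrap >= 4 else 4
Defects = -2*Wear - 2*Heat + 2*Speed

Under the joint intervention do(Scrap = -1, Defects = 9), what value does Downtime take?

Setting Scrap = -1, Defects = 9 by intervention discards those variables' equations.
Downtime = 6 if Scrap >= 4 else 4  [with Scrap=-1]  = 4

4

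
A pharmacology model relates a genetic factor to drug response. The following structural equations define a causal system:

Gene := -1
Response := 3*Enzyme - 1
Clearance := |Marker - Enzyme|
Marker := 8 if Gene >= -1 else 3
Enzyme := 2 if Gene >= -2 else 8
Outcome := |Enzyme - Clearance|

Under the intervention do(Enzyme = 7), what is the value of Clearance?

1

do(Enzyme=7) replaces the equation Enzyme := 2 if Gene >= -2 else 8 with the constant Enzyme = 7.
Marker = 8 if Gene >= -1 else 3  [with Gene=-1]  = 8
Clearance = |Marker - Enzyme|  [with Marker=8, Enzyme=7]  = 1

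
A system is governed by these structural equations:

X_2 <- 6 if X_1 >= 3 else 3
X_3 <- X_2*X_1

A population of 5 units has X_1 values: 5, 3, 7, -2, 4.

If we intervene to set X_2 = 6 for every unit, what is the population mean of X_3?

20.4

Under do(X_2=6), X_2's equation is replaced by X_2=6 for every unit. Per-unit X_3: 30, 18, 42, -12, 24. Mean = 20.4.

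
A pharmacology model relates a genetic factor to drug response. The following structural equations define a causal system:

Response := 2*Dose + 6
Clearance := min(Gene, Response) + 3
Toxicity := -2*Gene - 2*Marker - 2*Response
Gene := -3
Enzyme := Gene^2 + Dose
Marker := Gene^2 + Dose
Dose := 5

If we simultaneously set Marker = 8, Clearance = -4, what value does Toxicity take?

-42

The joint intervention fixes Marker = 8, Clearance = -4, removing each variable's own equation.
Response = 2*Dose + 6  [with Dose=5]  = 16
Toxicity = -2*Gene - 2*Marker - 2*Response  [with Gene=-3, Marker=8, Response=16]  = -42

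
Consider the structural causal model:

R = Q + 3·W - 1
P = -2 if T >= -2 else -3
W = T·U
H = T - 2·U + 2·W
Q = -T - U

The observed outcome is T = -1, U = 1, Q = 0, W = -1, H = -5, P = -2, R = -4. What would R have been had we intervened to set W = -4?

The intervention breaks the incoming arrows to W: W = T·U no longer applies, and W = -4.
Q = -T - U  [with T=-1, U=1]  = 0
R = Q + 3·W - 1  [with Q=0, W=-4]  = -13

-13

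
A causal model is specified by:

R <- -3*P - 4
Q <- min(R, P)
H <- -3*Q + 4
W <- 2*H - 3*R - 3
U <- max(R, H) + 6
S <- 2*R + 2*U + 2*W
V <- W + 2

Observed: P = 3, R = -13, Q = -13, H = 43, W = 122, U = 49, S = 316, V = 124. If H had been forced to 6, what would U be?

12

Under do(H=6), the mechanism H <- -3*Q + 4 is discarded; H is fixed at 6.
R = -3*P - 4  [with P=3]  = -13
U = max(R, H) + 6  [with R=-13, H=6]  = 12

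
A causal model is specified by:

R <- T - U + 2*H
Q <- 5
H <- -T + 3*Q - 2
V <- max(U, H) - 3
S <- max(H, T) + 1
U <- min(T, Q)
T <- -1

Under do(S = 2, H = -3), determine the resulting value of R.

-6

Under do(S = 2, H = -3), each intervened variable's structural equation is replaced by its fixed value.
U = min(T, Q)  [with T=-1, Q=5]  = -1
R = T - U + 2*H  [with T=-1, U=-1, H=-3]  = -6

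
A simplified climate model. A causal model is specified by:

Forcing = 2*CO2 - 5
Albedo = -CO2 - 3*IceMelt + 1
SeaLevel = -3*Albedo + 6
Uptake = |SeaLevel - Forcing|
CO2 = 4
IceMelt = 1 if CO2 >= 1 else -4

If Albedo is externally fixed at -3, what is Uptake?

Under do(Albedo=-3), the mechanism Albedo = -CO2 - 3*IceMelt + 1 is discarded; Albedo is fixed at -3.
Forcing = 2*CO2 - 5  [with CO2=4]  = 3
SeaLevel = -3*Albedo + 6  [with Albedo=-3]  = 15
Uptake = |SeaLevel - Forcing|  [with SeaLevel=15, Forcing=3]  = 12

12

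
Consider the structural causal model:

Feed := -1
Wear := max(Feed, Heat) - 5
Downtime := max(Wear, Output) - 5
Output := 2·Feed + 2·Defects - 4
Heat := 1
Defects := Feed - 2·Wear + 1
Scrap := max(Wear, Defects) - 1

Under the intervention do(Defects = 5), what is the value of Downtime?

The intervention breaks the incoming arrows to Defects: Defects := Feed - 2·Wear + 1 no longer applies, and Defects = 5.
Wear = max(Feed, Heat) - 5  [with Feed=-1, Heat=1]  = -4
Output = 2·Feed + 2·Defects - 4  [with Feed=-1, Defects=5]  = 4
Downtime = max(Wear, Output) - 5  [with Wear=-4, Output=4]  = -1

-1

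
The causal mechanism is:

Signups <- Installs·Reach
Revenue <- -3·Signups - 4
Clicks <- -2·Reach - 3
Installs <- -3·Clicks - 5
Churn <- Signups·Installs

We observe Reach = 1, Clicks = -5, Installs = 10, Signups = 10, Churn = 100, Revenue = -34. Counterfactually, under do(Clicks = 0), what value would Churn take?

25

do(Clicks=0) replaces the equation Clicks <- -2·Reach - 3 with the constant Clicks = 0.
Installs = -3·Clicks - 5  [with Clicks=0]  = -5
Signups = Installs·Reach  [with Installs=-5, Reach=1]  = -5
Churn = Signups·Installs  [with Signups=-5, Installs=-5]  = 25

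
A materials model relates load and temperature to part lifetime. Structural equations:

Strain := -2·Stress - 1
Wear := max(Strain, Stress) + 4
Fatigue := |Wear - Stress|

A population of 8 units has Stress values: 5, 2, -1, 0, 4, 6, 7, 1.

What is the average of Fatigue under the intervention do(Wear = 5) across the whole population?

The intervention sets Wear=5 in all 8 units regardless of Stress. Recomputing Fatigue per unit gives 0, 3, 6, 5, 1, 1, 2, 4; average 2.75.

2.75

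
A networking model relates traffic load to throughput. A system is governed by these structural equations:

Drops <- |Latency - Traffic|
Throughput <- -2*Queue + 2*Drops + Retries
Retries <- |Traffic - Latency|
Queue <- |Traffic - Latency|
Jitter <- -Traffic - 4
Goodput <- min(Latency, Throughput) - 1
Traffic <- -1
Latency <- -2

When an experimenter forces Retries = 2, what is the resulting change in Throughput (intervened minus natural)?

1

Under do(Retries=2), the mechanism Retries <- |Traffic - Latency| is discarded; Retries is fixed at 2.
Queue = |Traffic - Latency|  [with Traffic=-1, Latency=-2]  = 1
Drops = |Latency - Traffic|  [with Latency=-2, Traffic=-1]  = 1
Throughput = -2*Queue + 2*Drops + Retries  [with Queue=1, Drops=1, Retries=2]  = 2
Without intervention: Queue = |Traffic - Latency|  [with Traffic=-1, Latency=-2]  = 1; Drops = |Latency - Traffic|  [with Latency=-2, Traffic=-1]  = 1; Retries = |Traffic - Latency|  [with Traffic=-1, Latency=-2]  = 1; Throughput = -2*Queue + 2*Drops + Retries  [with Queue=1, Drops=1, Retries=1]  = 1.
Change = 2 − 1 = 1.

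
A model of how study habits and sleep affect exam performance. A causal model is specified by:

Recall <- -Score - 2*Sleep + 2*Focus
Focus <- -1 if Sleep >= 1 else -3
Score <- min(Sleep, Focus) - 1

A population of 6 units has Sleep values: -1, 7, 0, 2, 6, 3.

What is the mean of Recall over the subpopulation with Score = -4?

Conditioning on Score=-4 selects the 2 unit(s) with Sleep ∈ {-1, 0}. Their Recall values: 0, -2. Mean = -1.

-1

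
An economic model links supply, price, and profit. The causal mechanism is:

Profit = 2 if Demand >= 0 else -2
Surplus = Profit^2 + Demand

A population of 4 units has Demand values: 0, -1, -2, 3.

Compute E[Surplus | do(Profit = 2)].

do(Profit=2) breaks Profit's dependence on Demand. With Profit=2 fixed, Surplus across the units is 4, 3, 2, 7, mean 4.

4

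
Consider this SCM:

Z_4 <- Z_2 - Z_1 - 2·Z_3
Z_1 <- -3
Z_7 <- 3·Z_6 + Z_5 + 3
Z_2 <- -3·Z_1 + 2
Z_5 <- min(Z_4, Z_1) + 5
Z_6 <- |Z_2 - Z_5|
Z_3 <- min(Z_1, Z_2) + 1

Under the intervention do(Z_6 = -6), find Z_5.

2

do(Z_6=-6) replaces the equation Z_6 <- |Z_2 - Z_5| with the constant Z_6 = -6.
Since Z_5 is not a descendant of the intervened variable, it is unaffected.
Z_2 = -3·Z_1 + 2  [with Z_1=-3]  = 11
Z_3 = min(Z_1, Z_2) + 1  [with Z_1=-3, Z_2=11]  = -2
Z_4 = Z_2 - Z_1 - 2·Z_3  [with Z_2=11, Z_1=-3, Z_3=-2]  = 18
Z_5 = min(Z_4, Z_1) + 5  [with Z_4=18, Z_1=-3]  = 2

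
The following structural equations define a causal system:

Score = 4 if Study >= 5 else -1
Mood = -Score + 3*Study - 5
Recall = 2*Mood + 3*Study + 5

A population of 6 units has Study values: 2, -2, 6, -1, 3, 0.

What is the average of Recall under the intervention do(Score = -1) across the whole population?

9

Under do(Score=-1), Score's equation is replaced by Score=-1 for every unit. Per-unit Recall: 15, -21, 51, -12, 24, -3. Mean = 9.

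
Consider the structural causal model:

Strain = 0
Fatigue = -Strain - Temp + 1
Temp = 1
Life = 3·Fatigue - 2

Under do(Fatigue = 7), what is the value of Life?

The intervention breaks the incoming arrows to Fatigue: Fatigue = -Strain - Temp + 1 no longer applies, and Fatigue = 7.
Life = 3·Fatigue - 2  [with Fatigue=7]  = 19

19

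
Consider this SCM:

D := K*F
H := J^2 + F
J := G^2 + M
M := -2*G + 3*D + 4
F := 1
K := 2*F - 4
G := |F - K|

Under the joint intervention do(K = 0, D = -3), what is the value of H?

37

Under do(K = 0, D = -3), each intervened variable's structural equation is replaced by its fixed value.
G = |F - K|  [with F=1, K=0]  = 1
M = -2*G + 3*D + 4  [with G=1, D=-3]  = -7
J = G^2 + M  [with G=1, M=-7]  = -6
H = J^2 + F  [with J=-6, F=1]  = 37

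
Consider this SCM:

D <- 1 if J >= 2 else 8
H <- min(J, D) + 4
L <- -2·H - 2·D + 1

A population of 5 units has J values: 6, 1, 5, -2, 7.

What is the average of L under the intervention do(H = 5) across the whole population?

-16.6

The intervention sets H=5 in all 5 units regardless of J. Recomputing L per unit gives -11, -25, -11, -25, -11; average -16.6.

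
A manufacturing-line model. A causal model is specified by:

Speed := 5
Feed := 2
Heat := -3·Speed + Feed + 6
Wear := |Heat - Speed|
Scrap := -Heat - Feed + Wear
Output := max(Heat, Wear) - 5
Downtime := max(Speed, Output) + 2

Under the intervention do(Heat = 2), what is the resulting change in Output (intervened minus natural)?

The intervention breaks the incoming arrows to Heat: Heat := -3·Speed + Feed + 6 no longer applies, and Heat = 2.
Wear = |Heat - Speed|  [with Heat=2, Speed=5]  = 3
Output = max(Heat, Wear) - 5  [with Heat=2, Wear=3]  = -2
Without intervention: Heat = -3·Speed + Feed + 6  [with Speed=5, Feed=2]  = -7; Wear = |Heat - Speed|  [with Heat=-7, Speed=5]  = 12; Output = max(Heat, Wear) - 5  [with Heat=-7, Wear=12]  = 7.
Change = -2 − 7 = -9.

-9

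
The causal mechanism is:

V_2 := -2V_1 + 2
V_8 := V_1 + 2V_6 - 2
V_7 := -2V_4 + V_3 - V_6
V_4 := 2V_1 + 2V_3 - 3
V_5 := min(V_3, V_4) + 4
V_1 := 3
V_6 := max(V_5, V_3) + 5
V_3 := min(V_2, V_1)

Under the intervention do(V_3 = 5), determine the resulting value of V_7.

The intervention breaks the incoming arrows to V_3: V_3 := min(V_2, V_1) no longer applies, and V_3 = 5.
V_4 = 2V_1 + 2V_3 - 3  [with V_1=3, V_3=5]  = 13
V_5 = min(V_3, V_4) + 4  [with V_3=5, V_4=13]  = 9
V_6 = max(V_5, V_3) + 5  [with V_5=9, V_3=5]  = 14
V_7 = -2V_4 + V_3 - V_6  [with V_4=13, V_3=5, V_6=14]  = -35

-35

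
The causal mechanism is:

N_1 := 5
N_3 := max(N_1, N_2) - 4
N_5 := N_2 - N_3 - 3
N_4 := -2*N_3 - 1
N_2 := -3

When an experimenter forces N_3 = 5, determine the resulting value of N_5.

-11

do(N_3=5) replaces the equation N_3 := max(N_1, N_2) - 4 with the constant N_3 = 5.
N_5 = N_2 - N_3 - 3  [with N_2=-3, N_3=5]  = -11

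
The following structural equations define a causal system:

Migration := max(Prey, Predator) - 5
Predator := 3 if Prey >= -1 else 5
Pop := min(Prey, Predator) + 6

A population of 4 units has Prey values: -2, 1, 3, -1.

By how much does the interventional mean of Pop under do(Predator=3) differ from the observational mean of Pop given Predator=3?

The intervention sets Predator=3 in all 4 units regardless of Prey. Recomputing Pop per unit gives 4, 7, 9, 5; average 6.25.
Observing Predator=3 restricts to units where Predator's equation naturally yields 3: Prey ∈ {1, 3, -1}. In that subpopulation Pop = 7, 9, 5, mean 7.
Difference = 6.25 − 7 = -0.75.

-0.75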